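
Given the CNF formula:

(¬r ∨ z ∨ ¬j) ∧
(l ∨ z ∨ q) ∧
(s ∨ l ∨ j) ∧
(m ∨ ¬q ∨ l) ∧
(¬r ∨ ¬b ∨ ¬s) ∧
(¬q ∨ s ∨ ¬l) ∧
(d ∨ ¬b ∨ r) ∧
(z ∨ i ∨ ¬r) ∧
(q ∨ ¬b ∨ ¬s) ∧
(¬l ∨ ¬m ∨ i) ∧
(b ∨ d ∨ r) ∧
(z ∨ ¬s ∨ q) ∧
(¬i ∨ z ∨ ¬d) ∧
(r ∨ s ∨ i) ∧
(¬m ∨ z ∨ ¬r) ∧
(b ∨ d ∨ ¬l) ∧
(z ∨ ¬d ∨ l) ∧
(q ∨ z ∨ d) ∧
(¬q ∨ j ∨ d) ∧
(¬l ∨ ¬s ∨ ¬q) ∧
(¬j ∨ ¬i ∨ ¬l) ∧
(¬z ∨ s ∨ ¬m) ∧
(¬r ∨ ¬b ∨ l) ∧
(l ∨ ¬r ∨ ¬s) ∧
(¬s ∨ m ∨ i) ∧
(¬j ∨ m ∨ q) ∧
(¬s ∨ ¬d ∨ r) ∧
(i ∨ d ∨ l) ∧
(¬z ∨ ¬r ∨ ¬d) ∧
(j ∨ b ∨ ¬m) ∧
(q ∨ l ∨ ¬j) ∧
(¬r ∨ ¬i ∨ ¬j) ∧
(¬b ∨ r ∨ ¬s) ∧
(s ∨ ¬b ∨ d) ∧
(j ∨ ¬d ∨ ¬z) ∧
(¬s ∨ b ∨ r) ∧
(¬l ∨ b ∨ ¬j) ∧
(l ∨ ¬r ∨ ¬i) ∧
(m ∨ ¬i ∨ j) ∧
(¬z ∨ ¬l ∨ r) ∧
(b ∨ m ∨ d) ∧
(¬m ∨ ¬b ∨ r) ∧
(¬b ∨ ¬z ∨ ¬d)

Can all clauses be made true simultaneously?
No

No, the formula is not satisfiable.

No assignment of truth values to the variables can make all 43 clauses true simultaneously.

The formula is UNSAT (unsatisfiable).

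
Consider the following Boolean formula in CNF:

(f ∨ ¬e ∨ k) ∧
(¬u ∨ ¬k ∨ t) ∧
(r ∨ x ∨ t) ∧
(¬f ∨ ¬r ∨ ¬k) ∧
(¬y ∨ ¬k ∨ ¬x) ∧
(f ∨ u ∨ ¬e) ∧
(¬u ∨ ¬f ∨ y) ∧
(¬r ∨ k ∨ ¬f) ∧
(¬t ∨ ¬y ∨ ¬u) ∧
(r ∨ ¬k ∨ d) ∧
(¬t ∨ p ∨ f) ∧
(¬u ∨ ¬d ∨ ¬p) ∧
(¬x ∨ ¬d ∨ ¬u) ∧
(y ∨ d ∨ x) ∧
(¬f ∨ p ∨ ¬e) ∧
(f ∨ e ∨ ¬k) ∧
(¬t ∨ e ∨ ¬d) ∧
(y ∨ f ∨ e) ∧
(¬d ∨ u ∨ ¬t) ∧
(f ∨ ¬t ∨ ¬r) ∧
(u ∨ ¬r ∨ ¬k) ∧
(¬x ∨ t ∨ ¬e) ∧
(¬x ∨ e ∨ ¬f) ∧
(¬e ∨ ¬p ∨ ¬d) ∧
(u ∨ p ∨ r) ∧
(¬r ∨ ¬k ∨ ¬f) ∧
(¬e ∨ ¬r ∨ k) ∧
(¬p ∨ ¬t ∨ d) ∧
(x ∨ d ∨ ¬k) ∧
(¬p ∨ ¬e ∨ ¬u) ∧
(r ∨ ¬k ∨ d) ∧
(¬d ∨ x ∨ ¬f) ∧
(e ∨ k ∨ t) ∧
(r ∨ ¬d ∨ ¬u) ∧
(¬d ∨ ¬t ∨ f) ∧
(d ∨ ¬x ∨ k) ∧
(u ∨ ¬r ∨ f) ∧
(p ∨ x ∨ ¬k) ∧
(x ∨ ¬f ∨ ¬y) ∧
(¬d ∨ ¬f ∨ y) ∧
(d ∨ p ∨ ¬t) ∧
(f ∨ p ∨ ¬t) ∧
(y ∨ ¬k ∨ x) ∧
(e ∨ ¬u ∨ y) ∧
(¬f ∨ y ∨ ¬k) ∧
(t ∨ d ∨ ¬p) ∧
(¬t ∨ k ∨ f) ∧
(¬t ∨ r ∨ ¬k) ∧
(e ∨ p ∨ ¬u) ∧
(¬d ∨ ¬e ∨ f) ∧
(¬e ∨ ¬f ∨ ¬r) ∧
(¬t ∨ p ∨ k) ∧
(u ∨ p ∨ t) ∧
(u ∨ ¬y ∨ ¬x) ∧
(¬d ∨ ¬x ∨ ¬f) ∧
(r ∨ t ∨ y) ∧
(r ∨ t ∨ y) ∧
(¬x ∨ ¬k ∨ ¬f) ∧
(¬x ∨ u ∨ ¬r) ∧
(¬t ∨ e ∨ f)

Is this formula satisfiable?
No

No, the formula is not satisfiable.

No assignment of truth values to the variables can make all 60 clauses true simultaneously.

The formula is UNSAT (unsatisfiable).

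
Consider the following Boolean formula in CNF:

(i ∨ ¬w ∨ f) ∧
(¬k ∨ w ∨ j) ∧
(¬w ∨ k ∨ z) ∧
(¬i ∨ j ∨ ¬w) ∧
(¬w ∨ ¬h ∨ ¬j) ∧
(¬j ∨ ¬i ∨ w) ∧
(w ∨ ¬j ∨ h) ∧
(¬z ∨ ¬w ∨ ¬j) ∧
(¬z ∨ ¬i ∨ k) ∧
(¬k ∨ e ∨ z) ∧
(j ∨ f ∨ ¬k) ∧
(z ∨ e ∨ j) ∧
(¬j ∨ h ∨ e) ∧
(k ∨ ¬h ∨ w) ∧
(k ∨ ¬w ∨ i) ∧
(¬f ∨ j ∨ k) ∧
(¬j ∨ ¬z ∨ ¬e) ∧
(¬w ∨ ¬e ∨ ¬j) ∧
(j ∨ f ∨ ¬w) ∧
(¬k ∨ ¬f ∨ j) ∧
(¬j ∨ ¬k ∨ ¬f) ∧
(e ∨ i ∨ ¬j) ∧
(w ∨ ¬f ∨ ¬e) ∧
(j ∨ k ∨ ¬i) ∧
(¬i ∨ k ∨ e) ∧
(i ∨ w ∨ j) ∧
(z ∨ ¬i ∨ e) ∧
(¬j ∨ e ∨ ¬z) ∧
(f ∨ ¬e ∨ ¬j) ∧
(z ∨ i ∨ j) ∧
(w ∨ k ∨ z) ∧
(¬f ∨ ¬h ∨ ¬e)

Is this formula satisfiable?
No

No, the formula is not satisfiable.

No assignment of truth values to the variables can make all 32 clauses true simultaneously.

The formula is UNSAT (unsatisfiable).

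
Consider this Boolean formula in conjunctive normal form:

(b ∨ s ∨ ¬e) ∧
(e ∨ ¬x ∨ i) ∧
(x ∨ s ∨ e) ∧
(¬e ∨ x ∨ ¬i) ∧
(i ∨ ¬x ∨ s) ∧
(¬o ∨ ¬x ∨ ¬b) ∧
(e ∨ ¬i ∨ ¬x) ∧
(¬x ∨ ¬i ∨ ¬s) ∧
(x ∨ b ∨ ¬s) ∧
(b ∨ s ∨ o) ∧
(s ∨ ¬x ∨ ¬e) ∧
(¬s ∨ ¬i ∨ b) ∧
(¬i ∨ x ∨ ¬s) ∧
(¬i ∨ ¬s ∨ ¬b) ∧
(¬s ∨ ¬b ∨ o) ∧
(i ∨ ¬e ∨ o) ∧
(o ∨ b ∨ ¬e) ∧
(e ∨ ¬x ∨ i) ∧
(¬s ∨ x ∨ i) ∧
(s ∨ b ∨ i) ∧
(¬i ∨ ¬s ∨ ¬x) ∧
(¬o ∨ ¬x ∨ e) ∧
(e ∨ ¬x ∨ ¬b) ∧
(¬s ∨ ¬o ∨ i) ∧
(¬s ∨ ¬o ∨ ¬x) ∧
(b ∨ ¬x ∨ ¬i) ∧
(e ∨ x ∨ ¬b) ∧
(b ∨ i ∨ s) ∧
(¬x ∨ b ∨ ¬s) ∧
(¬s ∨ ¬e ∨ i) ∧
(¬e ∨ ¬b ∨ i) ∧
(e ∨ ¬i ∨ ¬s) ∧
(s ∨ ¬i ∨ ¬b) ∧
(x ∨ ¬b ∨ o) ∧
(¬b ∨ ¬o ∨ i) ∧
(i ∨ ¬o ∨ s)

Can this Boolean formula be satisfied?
No

No, the formula is not satisfiable.

No assignment of truth values to the variables can make all 36 clauses true simultaneously.

The formula is UNSAT (unsatisfiable).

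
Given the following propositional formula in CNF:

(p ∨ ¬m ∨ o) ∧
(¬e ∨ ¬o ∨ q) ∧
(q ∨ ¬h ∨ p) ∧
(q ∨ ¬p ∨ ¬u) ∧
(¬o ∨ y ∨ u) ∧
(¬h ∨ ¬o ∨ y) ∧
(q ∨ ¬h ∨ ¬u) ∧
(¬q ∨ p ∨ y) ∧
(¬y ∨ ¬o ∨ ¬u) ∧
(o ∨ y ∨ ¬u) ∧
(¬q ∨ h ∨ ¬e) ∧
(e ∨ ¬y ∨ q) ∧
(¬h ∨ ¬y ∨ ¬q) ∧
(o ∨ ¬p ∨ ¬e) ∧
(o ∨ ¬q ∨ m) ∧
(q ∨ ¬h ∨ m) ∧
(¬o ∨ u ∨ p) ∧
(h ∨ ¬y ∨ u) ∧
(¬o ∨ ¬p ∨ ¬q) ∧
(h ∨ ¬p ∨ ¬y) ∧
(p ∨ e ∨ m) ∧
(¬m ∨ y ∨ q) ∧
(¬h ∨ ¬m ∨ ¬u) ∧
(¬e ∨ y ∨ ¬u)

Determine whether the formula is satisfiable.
Yes

Yes, the formula is satisfiable.

One satisfying assignment is: o=False, u=False, e=False, h=False, y=False, m=False, p=True, q=False

Verification: With this assignment, all 24 clauses evaluate to true.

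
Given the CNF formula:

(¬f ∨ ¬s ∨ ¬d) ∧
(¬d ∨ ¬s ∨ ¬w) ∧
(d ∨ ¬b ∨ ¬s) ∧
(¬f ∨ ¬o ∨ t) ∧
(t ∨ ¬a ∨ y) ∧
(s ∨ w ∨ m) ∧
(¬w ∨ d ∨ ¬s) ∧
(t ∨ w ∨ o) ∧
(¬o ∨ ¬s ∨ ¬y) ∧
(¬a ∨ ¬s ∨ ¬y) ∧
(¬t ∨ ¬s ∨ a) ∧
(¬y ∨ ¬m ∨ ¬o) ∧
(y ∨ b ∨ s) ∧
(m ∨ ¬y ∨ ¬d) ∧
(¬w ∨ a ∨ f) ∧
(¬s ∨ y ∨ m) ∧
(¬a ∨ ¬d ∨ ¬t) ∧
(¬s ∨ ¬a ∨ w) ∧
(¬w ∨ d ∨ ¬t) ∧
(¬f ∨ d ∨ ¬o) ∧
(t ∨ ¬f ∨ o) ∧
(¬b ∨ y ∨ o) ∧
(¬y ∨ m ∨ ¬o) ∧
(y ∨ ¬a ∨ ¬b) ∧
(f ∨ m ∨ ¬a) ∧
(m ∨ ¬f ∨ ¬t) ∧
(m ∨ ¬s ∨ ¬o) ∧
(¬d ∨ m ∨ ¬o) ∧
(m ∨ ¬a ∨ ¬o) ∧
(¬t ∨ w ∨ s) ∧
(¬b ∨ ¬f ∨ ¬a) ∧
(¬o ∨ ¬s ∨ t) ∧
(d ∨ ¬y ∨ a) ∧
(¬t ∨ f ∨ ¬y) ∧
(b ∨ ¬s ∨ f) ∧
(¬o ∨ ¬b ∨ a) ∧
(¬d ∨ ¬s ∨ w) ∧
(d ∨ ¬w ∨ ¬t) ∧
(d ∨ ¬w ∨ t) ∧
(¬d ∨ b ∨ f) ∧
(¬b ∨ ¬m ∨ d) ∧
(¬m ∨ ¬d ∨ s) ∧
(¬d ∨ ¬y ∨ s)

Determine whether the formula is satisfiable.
No

No, the formula is not satisfiable.

No assignment of truth values to the variables can make all 43 clauses true simultaneously.

The formula is UNSAT (unsatisfiable).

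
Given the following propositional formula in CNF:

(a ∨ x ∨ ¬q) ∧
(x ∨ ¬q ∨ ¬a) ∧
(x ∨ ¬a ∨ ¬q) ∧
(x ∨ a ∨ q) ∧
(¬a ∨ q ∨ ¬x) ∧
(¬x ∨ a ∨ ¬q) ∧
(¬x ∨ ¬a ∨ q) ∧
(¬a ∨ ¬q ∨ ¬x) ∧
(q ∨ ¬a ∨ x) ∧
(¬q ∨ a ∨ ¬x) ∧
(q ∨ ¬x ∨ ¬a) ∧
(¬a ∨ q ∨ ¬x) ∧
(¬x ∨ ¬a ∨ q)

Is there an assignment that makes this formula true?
Yes

Yes, the formula is satisfiable.

One satisfying assignment is: q=False, a=False, x=True

Verification: With this assignment, all 13 clauses evaluate to true.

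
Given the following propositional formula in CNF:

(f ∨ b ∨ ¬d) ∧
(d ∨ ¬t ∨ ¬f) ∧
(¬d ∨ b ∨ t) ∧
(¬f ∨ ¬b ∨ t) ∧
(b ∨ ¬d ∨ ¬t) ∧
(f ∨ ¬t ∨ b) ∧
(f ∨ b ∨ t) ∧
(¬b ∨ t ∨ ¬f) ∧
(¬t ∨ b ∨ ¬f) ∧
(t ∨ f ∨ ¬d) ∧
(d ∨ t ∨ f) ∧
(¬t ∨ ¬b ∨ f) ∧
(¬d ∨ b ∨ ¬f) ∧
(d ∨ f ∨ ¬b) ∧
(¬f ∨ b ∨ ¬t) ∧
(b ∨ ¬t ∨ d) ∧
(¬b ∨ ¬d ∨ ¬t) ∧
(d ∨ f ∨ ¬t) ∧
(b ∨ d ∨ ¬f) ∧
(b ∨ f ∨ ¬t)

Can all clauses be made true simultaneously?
No

No, the formula is not satisfiable.

No assignment of truth values to the variables can make all 20 clauses true simultaneously.

The formula is UNSAT (unsatisfiable).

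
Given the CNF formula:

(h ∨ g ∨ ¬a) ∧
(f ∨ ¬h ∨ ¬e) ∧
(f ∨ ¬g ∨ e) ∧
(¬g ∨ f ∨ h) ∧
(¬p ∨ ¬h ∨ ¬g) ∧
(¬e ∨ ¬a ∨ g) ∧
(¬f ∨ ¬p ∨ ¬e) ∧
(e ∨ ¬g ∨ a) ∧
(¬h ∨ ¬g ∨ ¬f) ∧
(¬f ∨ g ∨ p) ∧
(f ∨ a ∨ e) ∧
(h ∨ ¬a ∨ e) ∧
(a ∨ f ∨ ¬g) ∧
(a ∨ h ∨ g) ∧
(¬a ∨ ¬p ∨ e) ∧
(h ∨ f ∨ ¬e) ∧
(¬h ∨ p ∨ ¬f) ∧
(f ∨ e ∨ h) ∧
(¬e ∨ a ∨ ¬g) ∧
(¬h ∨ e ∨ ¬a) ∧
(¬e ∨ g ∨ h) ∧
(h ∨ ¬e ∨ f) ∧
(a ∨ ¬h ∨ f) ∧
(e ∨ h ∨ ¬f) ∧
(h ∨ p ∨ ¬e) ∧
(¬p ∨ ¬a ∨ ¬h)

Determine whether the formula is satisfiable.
Yes

Yes, the formula is satisfiable.

One satisfying assignment is: h=True, g=False, f=True, p=True, a=False, e=False

Verification: With this assignment, all 26 clauses evaluate to true.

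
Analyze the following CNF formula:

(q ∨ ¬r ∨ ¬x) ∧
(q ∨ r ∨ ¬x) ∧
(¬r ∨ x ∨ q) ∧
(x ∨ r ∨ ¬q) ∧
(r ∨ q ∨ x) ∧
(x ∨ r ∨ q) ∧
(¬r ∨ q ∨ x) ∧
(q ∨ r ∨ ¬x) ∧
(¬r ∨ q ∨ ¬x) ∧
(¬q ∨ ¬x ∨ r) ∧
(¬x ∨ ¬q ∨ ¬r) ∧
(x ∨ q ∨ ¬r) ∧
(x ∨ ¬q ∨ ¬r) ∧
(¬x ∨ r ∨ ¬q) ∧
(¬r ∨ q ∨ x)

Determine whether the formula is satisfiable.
No

No, the formula is not satisfiable.

No assignment of truth values to the variables can make all 15 clauses true simultaneously.

The formula is UNSAT (unsatisfiable).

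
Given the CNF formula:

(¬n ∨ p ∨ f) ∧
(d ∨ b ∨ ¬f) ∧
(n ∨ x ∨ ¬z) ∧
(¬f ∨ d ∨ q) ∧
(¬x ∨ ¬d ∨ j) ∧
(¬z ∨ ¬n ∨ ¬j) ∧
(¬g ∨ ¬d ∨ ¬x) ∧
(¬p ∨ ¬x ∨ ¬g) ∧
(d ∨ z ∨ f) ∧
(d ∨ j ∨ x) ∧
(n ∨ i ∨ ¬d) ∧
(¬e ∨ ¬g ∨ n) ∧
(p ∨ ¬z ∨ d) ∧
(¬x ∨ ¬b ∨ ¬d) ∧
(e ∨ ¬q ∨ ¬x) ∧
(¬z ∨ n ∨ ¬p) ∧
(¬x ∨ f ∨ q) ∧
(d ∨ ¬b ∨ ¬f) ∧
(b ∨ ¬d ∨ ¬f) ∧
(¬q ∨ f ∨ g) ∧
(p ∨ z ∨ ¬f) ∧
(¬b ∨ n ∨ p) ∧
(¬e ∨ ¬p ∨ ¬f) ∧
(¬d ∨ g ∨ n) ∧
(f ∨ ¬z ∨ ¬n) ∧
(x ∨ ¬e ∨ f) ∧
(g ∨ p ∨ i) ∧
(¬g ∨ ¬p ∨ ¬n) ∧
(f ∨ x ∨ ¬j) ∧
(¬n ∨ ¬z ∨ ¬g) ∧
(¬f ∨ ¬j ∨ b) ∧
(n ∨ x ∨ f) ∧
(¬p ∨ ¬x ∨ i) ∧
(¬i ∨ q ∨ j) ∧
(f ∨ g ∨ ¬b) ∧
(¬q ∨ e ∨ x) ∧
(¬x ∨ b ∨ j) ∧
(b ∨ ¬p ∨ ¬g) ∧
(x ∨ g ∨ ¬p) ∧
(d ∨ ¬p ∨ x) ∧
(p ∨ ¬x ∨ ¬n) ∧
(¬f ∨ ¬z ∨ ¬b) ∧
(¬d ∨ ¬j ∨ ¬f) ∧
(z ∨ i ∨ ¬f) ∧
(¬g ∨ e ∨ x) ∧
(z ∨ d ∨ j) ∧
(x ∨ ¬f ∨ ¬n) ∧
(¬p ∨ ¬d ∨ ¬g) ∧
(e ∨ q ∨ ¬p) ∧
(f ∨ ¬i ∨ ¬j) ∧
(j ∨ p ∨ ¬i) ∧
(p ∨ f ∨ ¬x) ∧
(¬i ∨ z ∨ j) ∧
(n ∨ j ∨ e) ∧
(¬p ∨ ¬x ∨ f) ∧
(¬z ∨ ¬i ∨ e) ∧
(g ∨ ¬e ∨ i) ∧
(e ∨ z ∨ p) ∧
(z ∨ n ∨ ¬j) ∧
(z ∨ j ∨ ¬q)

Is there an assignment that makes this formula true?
No

No, the formula is not satisfiable.

No assignment of truth values to the variables can make all 60 clauses true simultaneously.

The formula is UNSAT (unsatisfiable).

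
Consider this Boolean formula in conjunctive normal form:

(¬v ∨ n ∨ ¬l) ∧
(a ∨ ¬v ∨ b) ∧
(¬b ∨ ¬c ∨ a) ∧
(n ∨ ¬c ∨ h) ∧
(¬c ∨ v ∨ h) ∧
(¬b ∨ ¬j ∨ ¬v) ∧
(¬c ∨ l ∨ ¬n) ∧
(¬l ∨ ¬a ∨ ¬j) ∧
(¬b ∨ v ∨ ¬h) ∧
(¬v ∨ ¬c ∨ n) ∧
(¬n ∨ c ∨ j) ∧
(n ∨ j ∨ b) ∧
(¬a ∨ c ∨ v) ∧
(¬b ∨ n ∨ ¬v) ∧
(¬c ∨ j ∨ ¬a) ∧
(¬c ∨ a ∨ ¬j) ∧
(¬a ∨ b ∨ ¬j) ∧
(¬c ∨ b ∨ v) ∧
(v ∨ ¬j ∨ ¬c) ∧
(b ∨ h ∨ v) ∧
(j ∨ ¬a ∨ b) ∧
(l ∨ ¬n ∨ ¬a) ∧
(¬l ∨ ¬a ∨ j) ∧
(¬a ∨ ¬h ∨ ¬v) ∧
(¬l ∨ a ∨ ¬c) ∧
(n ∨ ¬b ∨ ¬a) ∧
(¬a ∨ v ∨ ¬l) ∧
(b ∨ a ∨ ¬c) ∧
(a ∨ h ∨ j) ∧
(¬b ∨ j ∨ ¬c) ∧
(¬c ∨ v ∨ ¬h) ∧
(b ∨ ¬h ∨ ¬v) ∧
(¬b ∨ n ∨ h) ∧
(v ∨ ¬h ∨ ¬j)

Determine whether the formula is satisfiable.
Yes

Yes, the formula is satisfiable.

One satisfying assignment is: v=False, a=False, j=True, h=False, b=True, c=False, l=False, n=True

Verification: With this assignment, all 34 clauses evaluate to true.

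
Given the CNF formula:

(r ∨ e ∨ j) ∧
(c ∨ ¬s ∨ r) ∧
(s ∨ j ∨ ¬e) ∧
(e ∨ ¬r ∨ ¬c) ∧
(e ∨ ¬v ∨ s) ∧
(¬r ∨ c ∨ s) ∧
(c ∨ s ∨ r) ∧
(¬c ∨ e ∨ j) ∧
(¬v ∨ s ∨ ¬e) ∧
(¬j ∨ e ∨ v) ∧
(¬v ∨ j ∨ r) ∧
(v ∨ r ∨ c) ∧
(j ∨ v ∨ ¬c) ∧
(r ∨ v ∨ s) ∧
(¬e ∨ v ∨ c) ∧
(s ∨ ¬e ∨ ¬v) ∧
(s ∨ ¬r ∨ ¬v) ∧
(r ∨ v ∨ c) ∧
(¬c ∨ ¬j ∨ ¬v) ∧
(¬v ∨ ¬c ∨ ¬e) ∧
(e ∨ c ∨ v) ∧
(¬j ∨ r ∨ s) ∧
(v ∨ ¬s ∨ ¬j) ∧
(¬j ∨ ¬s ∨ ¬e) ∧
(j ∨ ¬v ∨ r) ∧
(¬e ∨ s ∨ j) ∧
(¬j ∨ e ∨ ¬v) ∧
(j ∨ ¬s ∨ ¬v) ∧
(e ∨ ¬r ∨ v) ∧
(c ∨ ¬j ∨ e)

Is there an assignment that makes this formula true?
Yes

Yes, the formula is satisfiable.

One satisfying assignment is: j=True, c=True, v=False, e=True, s=False, r=True

Verification: With this assignment, all 30 clauses evaluate to true.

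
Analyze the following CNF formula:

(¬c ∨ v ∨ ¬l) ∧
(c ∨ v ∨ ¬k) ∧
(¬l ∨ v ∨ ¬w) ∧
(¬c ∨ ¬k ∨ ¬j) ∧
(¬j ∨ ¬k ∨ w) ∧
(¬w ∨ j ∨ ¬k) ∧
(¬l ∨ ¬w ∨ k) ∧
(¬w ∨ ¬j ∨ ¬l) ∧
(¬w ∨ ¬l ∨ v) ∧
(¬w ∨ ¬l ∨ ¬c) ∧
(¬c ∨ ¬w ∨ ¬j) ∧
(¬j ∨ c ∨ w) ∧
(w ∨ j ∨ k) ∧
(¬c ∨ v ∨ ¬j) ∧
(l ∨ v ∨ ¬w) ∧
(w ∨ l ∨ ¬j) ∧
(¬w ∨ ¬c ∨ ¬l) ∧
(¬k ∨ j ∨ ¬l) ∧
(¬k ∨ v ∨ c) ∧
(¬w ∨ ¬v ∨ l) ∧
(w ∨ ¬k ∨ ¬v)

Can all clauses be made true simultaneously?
Yes

Yes, the formula is satisfiable.

One satisfying assignment is: k=True, l=False, v=False, w=False, c=True, j=False

Verification: With this assignment, all 21 clauses evaluate to true.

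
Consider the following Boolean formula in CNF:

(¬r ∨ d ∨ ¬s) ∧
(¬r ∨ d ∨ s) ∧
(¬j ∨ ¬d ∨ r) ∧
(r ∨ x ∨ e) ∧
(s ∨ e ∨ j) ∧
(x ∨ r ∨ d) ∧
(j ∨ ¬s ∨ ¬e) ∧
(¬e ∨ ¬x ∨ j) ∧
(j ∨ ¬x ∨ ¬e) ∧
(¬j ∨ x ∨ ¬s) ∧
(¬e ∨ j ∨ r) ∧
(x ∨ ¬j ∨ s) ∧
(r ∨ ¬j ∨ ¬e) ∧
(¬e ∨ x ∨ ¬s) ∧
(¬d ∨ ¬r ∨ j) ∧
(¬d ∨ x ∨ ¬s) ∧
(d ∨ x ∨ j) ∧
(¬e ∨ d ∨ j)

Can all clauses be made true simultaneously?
Yes

Yes, the formula is satisfiable.

One satisfying assignment is: e=False, x=True, s=True, j=False, r=False, d=False

Verification: With this assignment, all 18 clauses evaluate to true.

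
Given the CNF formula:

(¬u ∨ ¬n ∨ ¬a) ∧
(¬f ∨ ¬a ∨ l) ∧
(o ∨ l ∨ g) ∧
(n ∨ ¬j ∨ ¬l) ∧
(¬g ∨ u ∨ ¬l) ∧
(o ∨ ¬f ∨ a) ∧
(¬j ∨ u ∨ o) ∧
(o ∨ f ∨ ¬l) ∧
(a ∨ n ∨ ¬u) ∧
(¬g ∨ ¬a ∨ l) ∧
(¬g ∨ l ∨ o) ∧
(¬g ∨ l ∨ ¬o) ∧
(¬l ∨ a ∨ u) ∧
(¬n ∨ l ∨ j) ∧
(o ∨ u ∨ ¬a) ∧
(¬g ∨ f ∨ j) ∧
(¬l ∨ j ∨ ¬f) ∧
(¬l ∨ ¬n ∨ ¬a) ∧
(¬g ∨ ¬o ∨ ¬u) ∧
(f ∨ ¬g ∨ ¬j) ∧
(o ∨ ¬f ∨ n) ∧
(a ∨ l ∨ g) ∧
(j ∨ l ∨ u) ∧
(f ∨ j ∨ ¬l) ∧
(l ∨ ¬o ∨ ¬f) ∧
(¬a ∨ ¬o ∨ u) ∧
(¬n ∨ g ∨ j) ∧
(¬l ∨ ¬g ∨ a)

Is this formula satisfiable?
Yes

Yes, the formula is satisfiable.

One satisfying assignment is: a=True, o=True, f=False, n=False, j=True, u=True, l=False, g=False

Verification: With this assignment, all 28 clauses evaluate to true.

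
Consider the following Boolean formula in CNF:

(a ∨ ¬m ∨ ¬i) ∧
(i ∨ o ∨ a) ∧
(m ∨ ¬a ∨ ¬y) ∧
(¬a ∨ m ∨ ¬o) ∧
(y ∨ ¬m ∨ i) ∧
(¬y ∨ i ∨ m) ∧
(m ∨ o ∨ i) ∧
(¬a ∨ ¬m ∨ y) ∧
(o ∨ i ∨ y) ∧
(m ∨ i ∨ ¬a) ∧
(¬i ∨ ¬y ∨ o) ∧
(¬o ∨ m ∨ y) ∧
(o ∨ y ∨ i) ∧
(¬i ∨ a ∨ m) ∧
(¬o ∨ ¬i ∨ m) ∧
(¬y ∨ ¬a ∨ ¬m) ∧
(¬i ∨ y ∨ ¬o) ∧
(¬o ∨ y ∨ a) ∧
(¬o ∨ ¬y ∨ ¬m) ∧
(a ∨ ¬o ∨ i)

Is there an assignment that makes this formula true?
Yes

Yes, the formula is satisfiable.

One satisfying assignment is: y=False, a=True, i=True, m=False, o=False

Verification: With this assignment, all 20 clauses evaluate to true.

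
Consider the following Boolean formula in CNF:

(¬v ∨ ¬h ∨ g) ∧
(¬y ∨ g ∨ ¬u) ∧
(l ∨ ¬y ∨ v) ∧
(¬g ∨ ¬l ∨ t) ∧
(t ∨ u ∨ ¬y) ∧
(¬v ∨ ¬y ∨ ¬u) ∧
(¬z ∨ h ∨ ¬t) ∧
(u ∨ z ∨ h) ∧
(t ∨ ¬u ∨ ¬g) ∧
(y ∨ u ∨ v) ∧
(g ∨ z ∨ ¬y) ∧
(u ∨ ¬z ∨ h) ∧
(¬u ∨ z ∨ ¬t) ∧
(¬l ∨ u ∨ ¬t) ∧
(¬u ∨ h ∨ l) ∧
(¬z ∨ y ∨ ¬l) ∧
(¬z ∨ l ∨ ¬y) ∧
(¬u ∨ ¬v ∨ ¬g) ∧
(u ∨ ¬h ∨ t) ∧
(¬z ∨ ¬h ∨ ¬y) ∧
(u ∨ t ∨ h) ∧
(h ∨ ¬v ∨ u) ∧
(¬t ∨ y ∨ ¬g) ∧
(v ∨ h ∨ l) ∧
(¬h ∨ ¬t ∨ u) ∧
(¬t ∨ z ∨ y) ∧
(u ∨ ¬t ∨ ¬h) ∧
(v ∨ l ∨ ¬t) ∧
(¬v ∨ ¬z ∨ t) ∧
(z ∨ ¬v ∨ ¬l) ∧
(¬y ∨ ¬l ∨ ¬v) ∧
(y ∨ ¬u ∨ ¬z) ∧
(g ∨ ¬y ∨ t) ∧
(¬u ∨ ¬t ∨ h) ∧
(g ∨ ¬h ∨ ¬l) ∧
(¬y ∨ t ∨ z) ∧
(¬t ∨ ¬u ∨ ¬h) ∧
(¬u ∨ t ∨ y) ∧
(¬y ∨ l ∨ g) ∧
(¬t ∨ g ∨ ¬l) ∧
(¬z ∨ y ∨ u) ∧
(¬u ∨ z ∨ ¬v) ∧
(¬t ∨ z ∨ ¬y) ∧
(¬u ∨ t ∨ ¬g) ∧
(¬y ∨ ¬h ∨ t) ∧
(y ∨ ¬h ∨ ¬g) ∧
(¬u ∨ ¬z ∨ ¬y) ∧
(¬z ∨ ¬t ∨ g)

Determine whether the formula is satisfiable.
No

No, the formula is not satisfiable.

No assignment of truth values to the variables can make all 48 clauses true simultaneously.

The formula is UNSAT (unsatisfiable).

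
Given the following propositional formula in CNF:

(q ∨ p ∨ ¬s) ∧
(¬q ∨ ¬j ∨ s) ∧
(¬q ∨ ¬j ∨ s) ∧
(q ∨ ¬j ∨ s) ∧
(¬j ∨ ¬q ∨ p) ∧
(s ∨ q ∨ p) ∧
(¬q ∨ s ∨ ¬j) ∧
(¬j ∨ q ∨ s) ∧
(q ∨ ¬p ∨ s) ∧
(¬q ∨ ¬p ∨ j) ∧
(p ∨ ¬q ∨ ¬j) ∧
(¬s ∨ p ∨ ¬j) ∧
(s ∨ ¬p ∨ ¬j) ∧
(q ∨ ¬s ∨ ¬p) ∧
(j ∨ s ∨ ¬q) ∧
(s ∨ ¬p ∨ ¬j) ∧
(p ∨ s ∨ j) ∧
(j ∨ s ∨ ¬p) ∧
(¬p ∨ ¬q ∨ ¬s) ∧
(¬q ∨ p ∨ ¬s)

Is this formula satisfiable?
No

No, the formula is not satisfiable.

No assignment of truth values to the variables can make all 20 clauses true simultaneously.

The formula is UNSAT (unsatisfiable).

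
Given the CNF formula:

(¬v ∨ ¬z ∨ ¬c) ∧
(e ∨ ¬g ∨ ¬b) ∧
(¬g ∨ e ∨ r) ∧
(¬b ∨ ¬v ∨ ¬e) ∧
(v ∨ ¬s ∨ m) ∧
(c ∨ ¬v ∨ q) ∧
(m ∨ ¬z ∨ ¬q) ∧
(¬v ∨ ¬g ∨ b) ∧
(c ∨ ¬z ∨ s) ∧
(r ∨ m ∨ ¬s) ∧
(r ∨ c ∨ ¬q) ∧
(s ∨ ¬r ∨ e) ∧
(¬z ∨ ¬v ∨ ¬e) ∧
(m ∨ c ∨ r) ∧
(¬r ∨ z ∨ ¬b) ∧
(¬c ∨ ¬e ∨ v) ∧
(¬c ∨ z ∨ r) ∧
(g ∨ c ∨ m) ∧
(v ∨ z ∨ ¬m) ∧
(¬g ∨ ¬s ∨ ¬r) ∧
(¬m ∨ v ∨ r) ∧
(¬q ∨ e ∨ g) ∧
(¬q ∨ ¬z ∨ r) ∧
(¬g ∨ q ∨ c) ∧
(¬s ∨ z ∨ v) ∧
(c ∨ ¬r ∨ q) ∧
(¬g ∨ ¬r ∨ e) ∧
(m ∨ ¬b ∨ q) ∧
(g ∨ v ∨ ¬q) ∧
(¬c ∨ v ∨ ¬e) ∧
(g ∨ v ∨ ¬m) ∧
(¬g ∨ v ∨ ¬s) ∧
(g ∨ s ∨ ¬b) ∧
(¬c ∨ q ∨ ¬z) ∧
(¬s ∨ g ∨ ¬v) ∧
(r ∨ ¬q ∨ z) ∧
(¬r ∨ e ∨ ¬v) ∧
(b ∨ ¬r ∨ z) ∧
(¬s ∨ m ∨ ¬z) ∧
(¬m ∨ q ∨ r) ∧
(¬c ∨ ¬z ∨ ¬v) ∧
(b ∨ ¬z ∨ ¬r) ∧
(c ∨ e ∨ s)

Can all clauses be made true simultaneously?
No

No, the formula is not satisfiable.

No assignment of truth values to the variables can make all 43 clauses true simultaneously.

The formula is UNSAT (unsatisfiable).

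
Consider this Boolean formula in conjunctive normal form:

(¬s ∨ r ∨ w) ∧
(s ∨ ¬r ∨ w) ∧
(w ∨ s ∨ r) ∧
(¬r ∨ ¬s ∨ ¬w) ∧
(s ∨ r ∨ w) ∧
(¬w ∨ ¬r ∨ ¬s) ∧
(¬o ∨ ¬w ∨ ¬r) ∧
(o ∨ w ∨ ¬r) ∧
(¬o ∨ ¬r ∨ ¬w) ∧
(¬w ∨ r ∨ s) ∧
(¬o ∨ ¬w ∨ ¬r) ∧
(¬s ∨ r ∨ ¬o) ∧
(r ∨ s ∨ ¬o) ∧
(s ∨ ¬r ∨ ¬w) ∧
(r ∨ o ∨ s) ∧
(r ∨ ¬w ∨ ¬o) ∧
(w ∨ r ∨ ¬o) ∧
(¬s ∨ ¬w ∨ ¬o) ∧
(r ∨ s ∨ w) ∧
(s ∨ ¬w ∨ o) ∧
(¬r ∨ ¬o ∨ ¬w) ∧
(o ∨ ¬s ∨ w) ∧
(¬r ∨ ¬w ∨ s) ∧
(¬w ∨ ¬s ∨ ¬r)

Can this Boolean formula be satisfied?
Yes

Yes, the formula is satisfiable.

One satisfying assignment is: s=True, r=False, w=True, o=False

Verification: With this assignment, all 24 clauses evaluate to true.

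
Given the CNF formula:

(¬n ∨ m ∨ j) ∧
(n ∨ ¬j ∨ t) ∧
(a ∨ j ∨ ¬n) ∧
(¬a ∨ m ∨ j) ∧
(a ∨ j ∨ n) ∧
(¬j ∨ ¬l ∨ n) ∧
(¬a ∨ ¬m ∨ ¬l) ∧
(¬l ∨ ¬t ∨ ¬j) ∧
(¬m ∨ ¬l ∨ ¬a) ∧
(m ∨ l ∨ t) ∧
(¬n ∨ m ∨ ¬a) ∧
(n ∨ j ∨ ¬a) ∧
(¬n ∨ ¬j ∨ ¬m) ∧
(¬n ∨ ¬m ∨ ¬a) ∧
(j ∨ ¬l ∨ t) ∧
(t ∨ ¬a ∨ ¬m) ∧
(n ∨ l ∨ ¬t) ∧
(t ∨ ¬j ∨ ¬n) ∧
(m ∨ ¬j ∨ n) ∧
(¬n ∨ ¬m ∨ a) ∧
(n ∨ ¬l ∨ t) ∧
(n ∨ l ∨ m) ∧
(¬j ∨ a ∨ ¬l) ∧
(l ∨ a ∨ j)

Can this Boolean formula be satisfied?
Yes

Yes, the formula is satisfiable.

One satisfying assignment is: a=False, t=True, m=False, l=False, j=True, n=True

Verification: With this assignment, all 24 clauses evaluate to true.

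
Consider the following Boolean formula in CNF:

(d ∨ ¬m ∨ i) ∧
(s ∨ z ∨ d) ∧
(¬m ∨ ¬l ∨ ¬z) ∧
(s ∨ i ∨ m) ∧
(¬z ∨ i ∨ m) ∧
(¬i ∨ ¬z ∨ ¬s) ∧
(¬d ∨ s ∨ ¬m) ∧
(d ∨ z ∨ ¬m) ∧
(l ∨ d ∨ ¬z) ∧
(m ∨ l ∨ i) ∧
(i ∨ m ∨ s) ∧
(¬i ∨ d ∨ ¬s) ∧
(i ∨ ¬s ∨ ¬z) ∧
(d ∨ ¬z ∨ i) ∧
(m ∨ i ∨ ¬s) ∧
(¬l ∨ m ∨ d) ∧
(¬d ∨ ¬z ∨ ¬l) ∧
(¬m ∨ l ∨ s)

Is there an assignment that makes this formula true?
Yes

Yes, the formula is satisfiable.

One satisfying assignment is: d=True, m=False, l=False, s=False, z=False, i=True

Verification: With this assignment, all 18 clauses evaluate to true.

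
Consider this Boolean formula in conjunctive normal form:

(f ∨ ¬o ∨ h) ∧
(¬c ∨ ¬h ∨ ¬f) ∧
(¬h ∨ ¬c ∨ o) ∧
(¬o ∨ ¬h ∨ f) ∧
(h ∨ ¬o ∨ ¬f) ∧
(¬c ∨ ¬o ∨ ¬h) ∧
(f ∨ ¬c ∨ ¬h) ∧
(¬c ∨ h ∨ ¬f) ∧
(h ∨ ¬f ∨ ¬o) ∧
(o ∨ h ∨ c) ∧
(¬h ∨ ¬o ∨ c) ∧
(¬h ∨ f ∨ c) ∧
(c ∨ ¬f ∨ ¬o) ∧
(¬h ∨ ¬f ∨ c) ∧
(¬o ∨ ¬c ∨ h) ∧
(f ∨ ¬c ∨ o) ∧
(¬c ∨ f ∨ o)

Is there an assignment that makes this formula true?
No

No, the formula is not satisfiable.

No assignment of truth values to the variables can make all 17 clauses true simultaneously.

The formula is UNSAT (unsatisfiable).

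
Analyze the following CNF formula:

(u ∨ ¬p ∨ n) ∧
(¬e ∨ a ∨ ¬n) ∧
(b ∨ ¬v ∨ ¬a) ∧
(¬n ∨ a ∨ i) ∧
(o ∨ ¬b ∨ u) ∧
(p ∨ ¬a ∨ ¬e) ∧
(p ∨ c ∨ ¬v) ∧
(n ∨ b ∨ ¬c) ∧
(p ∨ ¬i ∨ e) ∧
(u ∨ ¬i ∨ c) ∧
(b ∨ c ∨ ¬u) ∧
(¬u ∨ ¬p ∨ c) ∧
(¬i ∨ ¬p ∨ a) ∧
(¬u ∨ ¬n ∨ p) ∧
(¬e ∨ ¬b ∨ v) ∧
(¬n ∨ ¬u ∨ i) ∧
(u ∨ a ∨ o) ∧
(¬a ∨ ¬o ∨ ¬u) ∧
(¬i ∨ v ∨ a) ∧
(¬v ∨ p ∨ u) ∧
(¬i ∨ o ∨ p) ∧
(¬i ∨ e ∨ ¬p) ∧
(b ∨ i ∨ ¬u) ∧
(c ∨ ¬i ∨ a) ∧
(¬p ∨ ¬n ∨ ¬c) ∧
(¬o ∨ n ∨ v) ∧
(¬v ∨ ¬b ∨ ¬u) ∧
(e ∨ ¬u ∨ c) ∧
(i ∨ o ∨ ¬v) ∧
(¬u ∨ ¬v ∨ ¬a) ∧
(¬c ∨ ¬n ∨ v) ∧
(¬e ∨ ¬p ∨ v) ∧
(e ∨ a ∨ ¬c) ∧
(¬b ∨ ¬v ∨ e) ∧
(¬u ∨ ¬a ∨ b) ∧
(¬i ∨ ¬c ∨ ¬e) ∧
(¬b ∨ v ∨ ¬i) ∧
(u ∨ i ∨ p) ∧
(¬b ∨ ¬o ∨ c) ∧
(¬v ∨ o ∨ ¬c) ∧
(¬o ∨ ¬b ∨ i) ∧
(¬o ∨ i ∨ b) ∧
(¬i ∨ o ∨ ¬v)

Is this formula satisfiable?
Yes

Yes, the formula is satisfiable.

One satisfying assignment is: p=True, c=False, e=False, b=False, i=False, u=False, n=True, o=False, a=True, v=False

Verification: With this assignment, all 43 clauses evaluate to true.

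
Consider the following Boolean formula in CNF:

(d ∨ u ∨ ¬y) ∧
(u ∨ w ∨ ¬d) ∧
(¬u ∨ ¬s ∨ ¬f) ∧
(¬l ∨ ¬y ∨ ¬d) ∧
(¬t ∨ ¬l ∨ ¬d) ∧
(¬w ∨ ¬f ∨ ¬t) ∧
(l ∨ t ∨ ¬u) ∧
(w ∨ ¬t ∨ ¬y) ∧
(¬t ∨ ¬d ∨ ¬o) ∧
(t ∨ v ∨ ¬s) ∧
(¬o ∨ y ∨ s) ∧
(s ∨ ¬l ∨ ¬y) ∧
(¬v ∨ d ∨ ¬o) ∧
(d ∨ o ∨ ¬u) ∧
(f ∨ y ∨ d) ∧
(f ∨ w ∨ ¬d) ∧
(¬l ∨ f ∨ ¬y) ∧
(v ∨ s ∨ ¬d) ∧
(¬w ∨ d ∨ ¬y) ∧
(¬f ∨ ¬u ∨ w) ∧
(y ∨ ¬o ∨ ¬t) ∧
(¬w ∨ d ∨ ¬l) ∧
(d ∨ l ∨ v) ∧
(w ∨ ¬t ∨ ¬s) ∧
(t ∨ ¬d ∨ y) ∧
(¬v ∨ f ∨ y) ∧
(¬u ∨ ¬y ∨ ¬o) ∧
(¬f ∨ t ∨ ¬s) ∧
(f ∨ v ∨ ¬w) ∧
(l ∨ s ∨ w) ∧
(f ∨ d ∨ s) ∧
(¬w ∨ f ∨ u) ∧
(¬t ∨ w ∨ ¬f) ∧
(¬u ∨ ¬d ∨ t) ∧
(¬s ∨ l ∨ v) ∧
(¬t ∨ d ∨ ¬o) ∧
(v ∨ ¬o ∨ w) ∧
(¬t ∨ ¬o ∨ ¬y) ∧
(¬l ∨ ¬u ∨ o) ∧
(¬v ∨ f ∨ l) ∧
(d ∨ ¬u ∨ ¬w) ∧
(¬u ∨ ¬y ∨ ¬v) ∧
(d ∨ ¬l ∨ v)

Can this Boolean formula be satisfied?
Yes

Yes, the formula is satisfiable.

One satisfying assignment is: s=False, f=True, l=False, t=False, w=True, o=False, d=False, y=False, v=True, u=False

Verification: With this assignment, all 43 clauses evaluate to true.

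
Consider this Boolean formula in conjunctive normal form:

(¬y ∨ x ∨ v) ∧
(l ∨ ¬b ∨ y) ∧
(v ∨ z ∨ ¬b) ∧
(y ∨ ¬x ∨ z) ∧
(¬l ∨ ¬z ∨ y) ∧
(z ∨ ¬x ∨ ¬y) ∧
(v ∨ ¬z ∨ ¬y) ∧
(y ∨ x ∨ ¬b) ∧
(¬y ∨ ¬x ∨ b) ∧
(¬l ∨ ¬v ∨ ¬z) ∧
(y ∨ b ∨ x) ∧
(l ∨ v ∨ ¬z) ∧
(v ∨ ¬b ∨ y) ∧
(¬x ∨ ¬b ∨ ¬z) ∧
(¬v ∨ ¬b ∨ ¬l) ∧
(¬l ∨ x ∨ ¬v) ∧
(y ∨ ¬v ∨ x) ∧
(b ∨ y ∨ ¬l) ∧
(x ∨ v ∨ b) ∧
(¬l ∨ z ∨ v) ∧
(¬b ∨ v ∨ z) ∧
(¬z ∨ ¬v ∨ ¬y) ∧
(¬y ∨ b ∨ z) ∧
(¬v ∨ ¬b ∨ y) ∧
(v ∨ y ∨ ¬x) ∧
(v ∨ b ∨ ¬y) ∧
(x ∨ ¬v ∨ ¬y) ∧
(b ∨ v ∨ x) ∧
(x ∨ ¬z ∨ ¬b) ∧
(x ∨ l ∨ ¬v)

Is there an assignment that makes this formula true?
Yes

Yes, the formula is satisfiable.

One satisfying assignment is: b=False, l=False, z=True, x=True, y=False, v=True

Verification: With this assignment, all 30 clauses evaluate to true.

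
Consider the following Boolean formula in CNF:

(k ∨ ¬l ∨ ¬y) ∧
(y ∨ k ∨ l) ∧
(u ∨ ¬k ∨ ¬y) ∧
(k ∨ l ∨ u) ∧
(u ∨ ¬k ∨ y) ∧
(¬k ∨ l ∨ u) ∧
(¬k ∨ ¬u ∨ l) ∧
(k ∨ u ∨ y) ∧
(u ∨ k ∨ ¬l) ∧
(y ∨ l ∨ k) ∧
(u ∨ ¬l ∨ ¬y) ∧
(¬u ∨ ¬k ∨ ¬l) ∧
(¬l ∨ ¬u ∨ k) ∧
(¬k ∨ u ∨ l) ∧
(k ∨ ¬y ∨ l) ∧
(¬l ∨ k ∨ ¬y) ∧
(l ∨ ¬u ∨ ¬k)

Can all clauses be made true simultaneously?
No

No, the formula is not satisfiable.

No assignment of truth values to the variables can make all 17 clauses true simultaneously.

The formula is UNSAT (unsatisfiable).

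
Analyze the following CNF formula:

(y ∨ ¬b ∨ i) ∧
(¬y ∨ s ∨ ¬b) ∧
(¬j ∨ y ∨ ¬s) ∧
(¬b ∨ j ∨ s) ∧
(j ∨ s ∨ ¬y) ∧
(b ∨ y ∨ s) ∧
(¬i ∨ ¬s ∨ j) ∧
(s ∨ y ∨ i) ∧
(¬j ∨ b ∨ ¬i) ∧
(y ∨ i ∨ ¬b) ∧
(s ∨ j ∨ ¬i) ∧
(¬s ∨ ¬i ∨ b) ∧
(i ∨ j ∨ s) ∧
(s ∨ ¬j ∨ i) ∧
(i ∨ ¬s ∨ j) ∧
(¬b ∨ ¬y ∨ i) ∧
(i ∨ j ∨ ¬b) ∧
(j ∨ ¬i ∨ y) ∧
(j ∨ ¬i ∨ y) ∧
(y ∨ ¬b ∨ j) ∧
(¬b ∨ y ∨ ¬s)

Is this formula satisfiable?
Yes

Yes, the formula is satisfiable.

One satisfying assignment is: b=False, j=True, i=False, y=True, s=True

Verification: With this assignment, all 21 clauses evaluate to true.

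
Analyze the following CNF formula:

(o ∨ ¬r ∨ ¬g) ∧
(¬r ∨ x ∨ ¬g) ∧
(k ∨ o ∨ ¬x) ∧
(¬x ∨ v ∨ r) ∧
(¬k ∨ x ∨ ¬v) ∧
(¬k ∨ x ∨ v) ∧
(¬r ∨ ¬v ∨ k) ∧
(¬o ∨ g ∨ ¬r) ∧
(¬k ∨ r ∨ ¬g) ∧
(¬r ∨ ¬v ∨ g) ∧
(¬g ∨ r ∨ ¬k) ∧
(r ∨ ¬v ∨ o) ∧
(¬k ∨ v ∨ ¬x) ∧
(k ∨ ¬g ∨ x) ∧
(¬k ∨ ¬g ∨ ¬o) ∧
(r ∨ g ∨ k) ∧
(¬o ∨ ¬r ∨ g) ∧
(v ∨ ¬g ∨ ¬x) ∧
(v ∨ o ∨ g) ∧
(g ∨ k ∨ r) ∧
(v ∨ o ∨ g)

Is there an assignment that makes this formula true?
Yes

Yes, the formula is satisfiable.

One satisfying assignment is: o=True, v=True, x=True, g=True, r=False, k=False

Verification: With this assignment, all 21 clauses evaluate to true.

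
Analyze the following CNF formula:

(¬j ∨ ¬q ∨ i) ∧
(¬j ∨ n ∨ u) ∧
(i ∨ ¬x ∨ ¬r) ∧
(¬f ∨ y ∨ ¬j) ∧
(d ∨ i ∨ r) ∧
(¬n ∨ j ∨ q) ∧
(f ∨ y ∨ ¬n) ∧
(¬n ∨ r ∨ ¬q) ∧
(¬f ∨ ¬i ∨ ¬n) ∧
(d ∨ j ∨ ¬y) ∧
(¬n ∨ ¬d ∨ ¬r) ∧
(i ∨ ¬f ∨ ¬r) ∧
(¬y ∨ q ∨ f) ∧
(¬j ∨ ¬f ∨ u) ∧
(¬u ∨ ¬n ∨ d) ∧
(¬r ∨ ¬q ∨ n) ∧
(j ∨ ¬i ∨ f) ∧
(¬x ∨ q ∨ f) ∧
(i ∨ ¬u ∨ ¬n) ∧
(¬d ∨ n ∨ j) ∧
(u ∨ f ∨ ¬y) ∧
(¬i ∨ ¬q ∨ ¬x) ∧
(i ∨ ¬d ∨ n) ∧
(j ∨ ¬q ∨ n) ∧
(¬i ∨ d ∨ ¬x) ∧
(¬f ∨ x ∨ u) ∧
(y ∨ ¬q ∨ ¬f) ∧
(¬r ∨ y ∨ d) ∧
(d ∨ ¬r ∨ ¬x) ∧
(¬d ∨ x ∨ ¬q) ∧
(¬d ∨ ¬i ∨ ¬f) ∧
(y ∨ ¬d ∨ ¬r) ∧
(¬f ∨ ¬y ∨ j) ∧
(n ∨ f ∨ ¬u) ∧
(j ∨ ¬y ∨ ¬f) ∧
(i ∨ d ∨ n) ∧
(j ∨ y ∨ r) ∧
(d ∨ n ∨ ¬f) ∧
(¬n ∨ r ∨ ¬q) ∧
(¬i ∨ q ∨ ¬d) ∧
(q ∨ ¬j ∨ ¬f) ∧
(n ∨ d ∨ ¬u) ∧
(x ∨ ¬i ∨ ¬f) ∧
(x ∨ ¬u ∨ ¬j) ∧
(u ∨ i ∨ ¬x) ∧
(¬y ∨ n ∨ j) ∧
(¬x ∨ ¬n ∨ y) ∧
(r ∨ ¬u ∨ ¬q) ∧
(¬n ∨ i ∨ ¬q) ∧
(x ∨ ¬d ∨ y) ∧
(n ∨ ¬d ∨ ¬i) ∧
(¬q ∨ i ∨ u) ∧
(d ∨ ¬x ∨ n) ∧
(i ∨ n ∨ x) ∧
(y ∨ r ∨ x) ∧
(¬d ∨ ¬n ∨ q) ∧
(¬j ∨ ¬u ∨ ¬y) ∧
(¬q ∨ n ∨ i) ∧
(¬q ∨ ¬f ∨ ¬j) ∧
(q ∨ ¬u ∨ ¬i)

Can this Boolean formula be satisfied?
No

No, the formula is not satisfiable.

No assignment of truth values to the variables can make all 60 clauses true simultaneously.

The formula is UNSAT (unsatisfiable).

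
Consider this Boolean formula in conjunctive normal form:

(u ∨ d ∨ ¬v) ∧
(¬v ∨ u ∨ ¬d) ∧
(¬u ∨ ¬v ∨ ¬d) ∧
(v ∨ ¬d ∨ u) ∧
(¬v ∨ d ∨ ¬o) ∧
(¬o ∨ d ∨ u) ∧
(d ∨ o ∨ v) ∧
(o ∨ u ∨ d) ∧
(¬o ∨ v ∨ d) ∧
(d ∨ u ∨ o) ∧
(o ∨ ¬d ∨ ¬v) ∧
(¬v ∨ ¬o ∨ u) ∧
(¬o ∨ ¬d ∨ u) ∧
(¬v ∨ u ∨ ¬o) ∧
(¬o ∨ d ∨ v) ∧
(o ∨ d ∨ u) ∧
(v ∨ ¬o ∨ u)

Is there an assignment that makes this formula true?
Yes

Yes, the formula is satisfiable.

One satisfying assignment is: v=False, d=True, o=False, u=True

Verification: With this assignment, all 17 clauses evaluate to true.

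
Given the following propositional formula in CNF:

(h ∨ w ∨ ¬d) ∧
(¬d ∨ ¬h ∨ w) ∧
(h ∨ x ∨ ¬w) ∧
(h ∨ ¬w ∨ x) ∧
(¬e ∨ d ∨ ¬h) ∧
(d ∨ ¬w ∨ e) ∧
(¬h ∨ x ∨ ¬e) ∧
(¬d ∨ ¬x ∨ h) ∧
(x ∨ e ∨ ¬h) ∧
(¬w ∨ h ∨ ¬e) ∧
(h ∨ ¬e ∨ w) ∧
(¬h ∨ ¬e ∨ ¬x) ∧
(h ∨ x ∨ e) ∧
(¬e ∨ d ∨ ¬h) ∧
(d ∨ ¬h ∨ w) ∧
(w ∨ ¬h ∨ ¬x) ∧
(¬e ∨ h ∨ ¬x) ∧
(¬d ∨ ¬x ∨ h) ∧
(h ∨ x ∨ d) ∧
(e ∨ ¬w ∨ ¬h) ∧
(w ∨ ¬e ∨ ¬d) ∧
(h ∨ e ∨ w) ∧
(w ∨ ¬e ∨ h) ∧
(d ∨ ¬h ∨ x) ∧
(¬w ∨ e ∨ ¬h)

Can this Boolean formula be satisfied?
No

No, the formula is not satisfiable.

No assignment of truth values to the variables can make all 25 clauses true simultaneously.

The formula is UNSAT (unsatisfiable).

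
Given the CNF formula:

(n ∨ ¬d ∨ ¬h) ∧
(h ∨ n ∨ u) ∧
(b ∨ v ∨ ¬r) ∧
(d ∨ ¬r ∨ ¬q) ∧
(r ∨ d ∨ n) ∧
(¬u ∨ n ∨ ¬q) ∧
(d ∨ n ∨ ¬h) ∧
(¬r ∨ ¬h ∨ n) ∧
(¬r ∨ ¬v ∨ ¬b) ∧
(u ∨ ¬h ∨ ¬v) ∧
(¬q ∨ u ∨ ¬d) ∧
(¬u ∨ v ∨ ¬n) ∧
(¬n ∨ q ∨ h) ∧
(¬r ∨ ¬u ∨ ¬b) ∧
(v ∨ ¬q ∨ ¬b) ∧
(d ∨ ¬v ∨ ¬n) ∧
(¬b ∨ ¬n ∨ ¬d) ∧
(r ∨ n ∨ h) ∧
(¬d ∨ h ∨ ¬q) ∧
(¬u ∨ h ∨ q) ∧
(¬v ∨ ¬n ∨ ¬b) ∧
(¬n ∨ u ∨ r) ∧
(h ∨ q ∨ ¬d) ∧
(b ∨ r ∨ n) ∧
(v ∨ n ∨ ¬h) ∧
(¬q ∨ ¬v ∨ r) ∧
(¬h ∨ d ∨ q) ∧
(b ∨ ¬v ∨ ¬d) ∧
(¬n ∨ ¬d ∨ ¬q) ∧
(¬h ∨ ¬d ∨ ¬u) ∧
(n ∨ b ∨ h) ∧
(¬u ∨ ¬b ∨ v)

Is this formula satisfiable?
No

No, the formula is not satisfiable.

No assignment of truth values to the variables can make all 32 clauses true simultaneously.

The formula is UNSAT (unsatisfiable).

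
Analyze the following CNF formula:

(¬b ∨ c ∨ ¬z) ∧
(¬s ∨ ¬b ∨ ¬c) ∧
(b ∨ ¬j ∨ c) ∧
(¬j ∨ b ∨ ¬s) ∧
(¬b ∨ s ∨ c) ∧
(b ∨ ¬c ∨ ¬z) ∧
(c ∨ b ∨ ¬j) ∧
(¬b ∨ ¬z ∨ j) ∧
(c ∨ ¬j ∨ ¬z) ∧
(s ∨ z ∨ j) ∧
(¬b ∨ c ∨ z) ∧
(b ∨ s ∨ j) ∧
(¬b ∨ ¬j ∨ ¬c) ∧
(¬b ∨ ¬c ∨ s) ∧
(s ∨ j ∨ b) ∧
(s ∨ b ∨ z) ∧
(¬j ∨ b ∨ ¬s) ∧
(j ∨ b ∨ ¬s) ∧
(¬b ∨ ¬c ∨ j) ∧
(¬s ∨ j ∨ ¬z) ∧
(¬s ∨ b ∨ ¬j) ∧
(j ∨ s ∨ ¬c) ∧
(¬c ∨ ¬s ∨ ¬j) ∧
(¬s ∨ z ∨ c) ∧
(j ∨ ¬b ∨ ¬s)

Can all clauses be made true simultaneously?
No

No, the formula is not satisfiable.

No assignment of truth values to the variables can make all 25 clauses true simultaneously.

The formula is UNSAT (unsatisfiable).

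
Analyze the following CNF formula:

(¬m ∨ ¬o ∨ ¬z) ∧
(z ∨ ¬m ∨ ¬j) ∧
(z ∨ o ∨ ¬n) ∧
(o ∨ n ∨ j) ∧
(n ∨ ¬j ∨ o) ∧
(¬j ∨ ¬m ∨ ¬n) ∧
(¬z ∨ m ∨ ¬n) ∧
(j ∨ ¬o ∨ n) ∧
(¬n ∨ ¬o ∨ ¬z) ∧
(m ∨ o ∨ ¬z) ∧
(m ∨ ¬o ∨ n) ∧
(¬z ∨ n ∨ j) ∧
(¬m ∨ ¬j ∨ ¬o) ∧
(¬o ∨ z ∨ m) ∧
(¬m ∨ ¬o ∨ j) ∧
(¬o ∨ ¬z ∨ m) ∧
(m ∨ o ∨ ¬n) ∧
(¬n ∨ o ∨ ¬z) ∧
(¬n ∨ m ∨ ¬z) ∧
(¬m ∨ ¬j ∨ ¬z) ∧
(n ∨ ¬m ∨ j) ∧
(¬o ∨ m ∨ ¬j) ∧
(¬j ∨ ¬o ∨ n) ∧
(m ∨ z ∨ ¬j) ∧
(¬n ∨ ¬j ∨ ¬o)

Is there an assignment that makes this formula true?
No

No, the formula is not satisfiable.

No assignment of truth values to the variables can make all 25 clauses true simultaneously.

The formula is UNSAT (unsatisfiable).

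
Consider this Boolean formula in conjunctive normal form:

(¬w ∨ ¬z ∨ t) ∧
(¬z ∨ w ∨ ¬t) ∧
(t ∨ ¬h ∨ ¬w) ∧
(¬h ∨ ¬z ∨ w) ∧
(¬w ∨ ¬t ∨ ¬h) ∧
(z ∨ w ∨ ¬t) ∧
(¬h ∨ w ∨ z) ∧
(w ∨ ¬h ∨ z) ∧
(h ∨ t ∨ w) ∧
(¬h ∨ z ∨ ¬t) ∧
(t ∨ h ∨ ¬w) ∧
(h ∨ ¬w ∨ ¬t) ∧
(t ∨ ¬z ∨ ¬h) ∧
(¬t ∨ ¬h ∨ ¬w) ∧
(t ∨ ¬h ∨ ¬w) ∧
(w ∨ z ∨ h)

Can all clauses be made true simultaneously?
No

No, the formula is not satisfiable.

No assignment of truth values to the variables can make all 16 clauses true simultaneously.

The formula is UNSAT (unsatisfiable).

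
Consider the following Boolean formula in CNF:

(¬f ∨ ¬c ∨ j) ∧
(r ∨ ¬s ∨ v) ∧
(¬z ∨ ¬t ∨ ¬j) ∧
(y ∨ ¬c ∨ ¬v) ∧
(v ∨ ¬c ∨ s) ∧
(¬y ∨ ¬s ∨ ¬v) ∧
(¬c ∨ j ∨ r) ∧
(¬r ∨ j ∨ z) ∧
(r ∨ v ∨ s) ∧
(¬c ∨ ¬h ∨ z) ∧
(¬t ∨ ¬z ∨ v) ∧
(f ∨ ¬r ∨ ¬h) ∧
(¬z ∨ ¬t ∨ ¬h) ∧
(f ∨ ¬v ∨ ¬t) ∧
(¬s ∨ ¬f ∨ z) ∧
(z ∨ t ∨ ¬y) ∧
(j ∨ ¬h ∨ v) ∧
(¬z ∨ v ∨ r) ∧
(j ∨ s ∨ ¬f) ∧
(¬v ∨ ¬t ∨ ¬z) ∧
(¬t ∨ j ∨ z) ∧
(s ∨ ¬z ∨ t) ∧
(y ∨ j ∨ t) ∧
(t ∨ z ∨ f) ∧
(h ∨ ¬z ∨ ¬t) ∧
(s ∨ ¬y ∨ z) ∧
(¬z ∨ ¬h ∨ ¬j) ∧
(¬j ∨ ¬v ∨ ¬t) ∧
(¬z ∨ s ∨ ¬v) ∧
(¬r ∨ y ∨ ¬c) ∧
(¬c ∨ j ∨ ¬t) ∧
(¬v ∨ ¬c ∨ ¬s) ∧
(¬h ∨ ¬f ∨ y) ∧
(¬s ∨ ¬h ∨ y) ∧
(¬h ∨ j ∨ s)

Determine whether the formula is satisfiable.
Yes

Yes, the formula is satisfiable.

One satisfying assignment is: h=False, c=False, t=False, v=False, f=True, s=False, y=False, r=True, z=False, j=True

Verification: With this assignment, all 35 clauses evaluate to true.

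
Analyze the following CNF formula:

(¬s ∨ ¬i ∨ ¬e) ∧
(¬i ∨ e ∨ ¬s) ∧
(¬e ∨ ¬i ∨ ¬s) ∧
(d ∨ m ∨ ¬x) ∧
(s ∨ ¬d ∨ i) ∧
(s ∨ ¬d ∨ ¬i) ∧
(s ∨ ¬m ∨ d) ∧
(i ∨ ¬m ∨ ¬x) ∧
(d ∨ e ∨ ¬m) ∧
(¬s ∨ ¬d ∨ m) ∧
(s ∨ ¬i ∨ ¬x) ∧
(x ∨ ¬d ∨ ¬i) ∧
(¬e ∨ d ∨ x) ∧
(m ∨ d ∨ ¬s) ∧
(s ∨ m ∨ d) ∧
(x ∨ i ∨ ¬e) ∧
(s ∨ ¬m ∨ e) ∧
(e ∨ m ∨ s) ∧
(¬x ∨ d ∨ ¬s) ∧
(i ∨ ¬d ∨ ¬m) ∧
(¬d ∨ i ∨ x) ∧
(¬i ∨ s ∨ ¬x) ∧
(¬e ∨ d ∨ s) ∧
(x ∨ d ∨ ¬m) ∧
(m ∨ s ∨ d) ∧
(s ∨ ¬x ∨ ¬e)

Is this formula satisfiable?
No

No, the formula is not satisfiable.

No assignment of truth values to the variables can make all 26 clauses true simultaneously.

The formula is UNSAT (unsatisfiable).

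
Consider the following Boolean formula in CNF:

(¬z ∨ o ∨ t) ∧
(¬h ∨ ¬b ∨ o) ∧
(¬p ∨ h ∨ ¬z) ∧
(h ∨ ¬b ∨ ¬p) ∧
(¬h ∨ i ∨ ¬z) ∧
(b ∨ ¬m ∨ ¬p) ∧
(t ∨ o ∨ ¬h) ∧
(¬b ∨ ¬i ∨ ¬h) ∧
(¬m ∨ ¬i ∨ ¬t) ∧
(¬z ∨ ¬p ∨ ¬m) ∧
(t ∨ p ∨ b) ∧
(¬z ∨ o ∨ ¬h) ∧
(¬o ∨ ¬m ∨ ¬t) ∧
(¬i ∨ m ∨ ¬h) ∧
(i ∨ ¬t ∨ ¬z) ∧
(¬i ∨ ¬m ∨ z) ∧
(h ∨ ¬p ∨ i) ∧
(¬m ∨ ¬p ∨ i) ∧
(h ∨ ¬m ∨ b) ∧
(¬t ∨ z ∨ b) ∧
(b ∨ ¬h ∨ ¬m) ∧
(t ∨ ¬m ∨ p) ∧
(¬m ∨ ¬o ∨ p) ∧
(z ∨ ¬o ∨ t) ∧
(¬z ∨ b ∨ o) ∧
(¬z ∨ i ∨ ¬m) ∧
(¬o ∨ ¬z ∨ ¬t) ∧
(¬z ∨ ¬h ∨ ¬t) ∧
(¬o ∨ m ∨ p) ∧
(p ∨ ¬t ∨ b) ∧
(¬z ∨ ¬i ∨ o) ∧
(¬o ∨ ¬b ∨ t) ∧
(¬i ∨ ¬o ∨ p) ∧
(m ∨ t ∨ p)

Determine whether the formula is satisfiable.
Yes

Yes, the formula is satisfiable.

One satisfying assignment is: t=True, m=False, b=True, p=False, o=False, i=False, z=False, h=False

Verification: With this assignment, all 34 clauses evaluate to true.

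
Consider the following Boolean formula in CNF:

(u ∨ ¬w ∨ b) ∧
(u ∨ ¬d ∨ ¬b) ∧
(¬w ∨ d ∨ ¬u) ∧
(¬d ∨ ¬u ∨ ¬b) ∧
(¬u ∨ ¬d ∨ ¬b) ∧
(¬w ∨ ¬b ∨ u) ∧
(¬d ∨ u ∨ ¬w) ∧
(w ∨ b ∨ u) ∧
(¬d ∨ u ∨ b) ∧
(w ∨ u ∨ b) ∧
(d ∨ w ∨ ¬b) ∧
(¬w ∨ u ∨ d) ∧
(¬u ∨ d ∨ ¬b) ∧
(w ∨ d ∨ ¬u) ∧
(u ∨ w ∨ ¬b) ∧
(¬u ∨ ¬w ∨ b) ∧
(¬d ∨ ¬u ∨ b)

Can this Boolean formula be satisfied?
No

No, the formula is not satisfiable.

No assignment of truth values to the variables can make all 17 clauses true simultaneously.

The formula is UNSAT (unsatisfiable).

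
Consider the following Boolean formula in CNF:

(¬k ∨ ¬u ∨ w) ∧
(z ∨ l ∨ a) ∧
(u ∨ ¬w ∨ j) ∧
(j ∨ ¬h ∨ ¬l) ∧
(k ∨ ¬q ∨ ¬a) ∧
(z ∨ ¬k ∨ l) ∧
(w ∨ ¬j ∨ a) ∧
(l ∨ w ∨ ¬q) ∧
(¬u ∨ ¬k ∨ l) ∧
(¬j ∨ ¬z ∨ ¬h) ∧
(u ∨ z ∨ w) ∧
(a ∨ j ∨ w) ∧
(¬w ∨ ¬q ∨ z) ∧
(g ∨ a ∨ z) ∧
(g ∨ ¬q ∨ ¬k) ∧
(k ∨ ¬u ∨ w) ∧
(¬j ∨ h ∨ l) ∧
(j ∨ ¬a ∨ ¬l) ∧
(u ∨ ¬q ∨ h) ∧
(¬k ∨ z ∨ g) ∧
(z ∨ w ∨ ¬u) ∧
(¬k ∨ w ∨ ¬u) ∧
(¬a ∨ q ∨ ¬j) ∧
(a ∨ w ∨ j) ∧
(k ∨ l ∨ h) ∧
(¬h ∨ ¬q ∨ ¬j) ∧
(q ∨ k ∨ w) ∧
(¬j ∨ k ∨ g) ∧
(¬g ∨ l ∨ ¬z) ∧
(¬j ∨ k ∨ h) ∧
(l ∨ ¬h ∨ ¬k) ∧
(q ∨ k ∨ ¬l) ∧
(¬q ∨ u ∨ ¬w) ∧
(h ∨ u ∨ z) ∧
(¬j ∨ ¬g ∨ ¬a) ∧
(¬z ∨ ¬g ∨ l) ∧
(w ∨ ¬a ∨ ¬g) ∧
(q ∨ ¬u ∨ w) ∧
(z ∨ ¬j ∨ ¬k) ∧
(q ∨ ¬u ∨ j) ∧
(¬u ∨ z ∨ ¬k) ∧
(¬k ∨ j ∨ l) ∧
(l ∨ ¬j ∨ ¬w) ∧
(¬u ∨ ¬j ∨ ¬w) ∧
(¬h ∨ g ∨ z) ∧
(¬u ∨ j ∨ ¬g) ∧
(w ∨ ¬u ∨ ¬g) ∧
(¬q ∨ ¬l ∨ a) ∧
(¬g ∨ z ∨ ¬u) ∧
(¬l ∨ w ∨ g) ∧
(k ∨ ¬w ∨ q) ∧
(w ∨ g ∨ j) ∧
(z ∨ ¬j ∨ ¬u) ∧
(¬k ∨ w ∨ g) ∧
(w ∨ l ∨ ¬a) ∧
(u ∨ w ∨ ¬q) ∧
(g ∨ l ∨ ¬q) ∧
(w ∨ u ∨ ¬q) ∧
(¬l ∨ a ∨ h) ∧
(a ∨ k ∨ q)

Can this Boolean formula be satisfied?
No

No, the formula is not satisfiable.

No assignment of truth values to the variables can make all 60 clauses true simultaneously.

The formula is UNSAT (unsatisfiable).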